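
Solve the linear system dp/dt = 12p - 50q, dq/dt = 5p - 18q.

Coefficient matrix A = [[12, -50], [5, -18]].
Characteristic polynomial det(A - λI) = λ^2 + 6λ + 34 = 0.
Eigenvalues λ = -3 ± 5i (complex conjugate pair).
For λ=-3+5i: an eigenvector is (1,0) - i(3,1) = (1 - 3i, 0 - i).
A real fundamental pair from Re and Im of e^((-3+5i)t)v: X_1 = e^(-3t)(cos(5t)·(1,0) + sin(5t)·(3,1)), X_2 = e^(-3t)(sin(5t)·(1,0) - cos(5t)·(3,1)).
General solution: C_1X_1 + C_2X_2.

p(t) = 3C_1e^(-3t)sin(5t) + C_1e^(-3t)cos(5t) + C_2e^(-3t)sin(5t) - 3C_2e^(-3t)cos(5t), q(t) = C_1e^(-3t)sin(5t) - C_2e^(-3t)cos(5t)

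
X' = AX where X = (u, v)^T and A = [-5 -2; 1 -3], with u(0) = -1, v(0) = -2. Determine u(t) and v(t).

Coefficient matrix A = [[-5, -2], [1, -3]].
Characteristic polynomial det(A - λI) = λ^2 + 8λ + 17 = 0.
Eigenvalues λ = -4 ± i (complex conjugate pair).
For λ=-4+i: an eigenvector is (-1,0) - i(1,-1) = (-1 - i, 0 + i).
A real fundamental pair from Re and Im of e^((-4+i)t)v: X_1 = e^(-4t)(cos(t)·(-1,0) + sin(t)·(1,-1)), X_2 = e^(-4t)(sin(t)·(-1,0) - cos(t)·(1,-1)).
General solution: C_1X_1 + C_2X_2.
Applying u(0)=-1, v(0)=-2 gives C_1=3, C_2=-2.

u(t) = 5e^(-4t)sin(t) - e^(-4t)cos(t), v(t) = -3e^(-4t)sin(t) - 2e^(-4t)cos(t)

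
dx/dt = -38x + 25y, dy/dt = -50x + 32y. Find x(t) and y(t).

x(t) = -2C_1e^(-3t)sin(5t) + C_1e^(-3t)cos(5t) + C_2e^(-3t)sin(5t) + 2C_2e^(-3t)cos(5t), y(t) = -3C_1e^(-3t)sin(5t) + C_1e^(-3t)cos(5t) + C_2e^(-3t)sin(5t) + 3C_2e^(-3t)cos(5t)

Coefficient matrix A = [[-38, 25], [-50, 32]].
Characteristic polynomial det(A - λI) = λ^2 + 6λ + 34 = 0.
Eigenvalues λ = -3 ± 5i (complex conjugate pair).
For λ=-3+5i: an eigenvector is (1,1) - i(-2,-3) = (1 + 2i, 1 + 3i).
A real fundamental pair from Re and Im of e^((-3+5i)t)v: X_1 = e^(-3t)(cos(5t)·(1,1) + sin(5t)·(-2,-3)), X_2 = e^(-3t)(sin(5t)·(1,1) - cos(5t)·(-2,-3)).
General solution: C_1X_1 + C_2X_2.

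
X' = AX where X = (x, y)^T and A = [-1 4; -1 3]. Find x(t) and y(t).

x(t) = 2c_1e^(t) + 2c_2te^(t) + c_2e^(t), y(t) = c_1e^(t) + c_2te^(t) + c_2e^(t)

Coefficient matrix A = [[-1, 4], [-1, 3]].
Characteristic polynomial det(A - λI) = λ^2 - 2λ + 1 = 0.
Single eigenvalue λ = 1 with algebraic multiplicity 2.
Eigenvector v = (2,1); generalized eigenvector w with (A-λI)w=v is (1,1).
General solution: e^(t)[c_1·v + c_2·(t·v + w)].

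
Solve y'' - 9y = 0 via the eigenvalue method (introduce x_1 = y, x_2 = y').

y(t) = C_1e^(-3t) + C_2e^(3t)

Let x_1 = y, x_2 = y'. Then x_1' = x_2 and x_2' = 9x_1.
A = [[0,1],[9,0]]; det(A-λI) = λ^2 - 9.
Eigenvalues λ = -3, 3 with eigenvectors (1,-3), (1,3).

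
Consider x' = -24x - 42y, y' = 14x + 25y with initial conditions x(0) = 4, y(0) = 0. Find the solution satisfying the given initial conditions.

Coefficient matrix A = [[-24, -42], [14, 25]].
Characteristic polynomial det(A - λI) = λ^2 - λ - 12 = 0.
Eigenvalues λ = 4, -3.
For λ=4: (A-λI) row 1 is [-28, -42], so an eigenvector is (-3, 2).
For λ=-3: (A-λI) row 1 is [-21, -42], so an eigenvector is (-2, 1).
General solution: C_1e^(4t)(-3,2) + C_2e^(-3t)(-2,1).
Applying x(0)=4, y(0)=0 gives C_1=4, C_2=-8.

x(t) = -12e^(4t) + 16e^(-3t), y(t) = 8e^(4t) - 8e^(-3t)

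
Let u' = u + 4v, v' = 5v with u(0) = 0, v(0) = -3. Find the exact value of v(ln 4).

A = [[1,4],[0,5]]; eigenvalues λ = 5, 1.
Eigenvectors: (-1,-1) for λ=5, (1,0) for λ=1.
From the initial condition, c_1 = 3, c_2 = 3.
v(ln 4) = (3)(4^5)(-1) + (3)(4^1)(0) = -3072.

-3072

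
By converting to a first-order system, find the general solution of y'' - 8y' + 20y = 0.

Let x_1 = y, x_2 = y'. Then x_1' = x_2 and x_2' = -20x_1 + 8x_2.
A = [[0,1],[-20,8]]; det(A-λI) = λ^2 - 8λ + 20.
Eigenvalues λ = 4 ± 2i.

y(t) = K_1e^(4t)cos(2t) + K_2e^(4t)sin(2t)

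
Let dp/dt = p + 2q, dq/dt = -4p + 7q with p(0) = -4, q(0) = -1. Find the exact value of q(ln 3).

1269

A = [[1,2],[-4,7]]; eigenvalues λ = 5, 3.
Eigenvectors: (1,2) for λ=5, (1,1) for λ=3.
From the initial condition, c_1 = 3, c_2 = -7.
q(ln 3) = (3)(3^5)(2) + (-7)(3^3)(1) = 1269.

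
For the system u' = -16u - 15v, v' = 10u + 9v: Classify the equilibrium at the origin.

stable node

A = [[-16,-15],[10,9]]; det(A-λI) = λ^2 + 7λ + 6.
λ = -6, -1: both negative.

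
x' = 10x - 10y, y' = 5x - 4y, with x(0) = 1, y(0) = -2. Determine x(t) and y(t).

Coefficient matrix A = [[10, -10], [5, -4]].
Characteristic polynomial det(A - λI) = λ^2 - 6λ + 10 = 0.
Eigenvalues λ = 3 ± i (complex conjugate pair).
For λ=3+i: an eigenvector is (3,2) - i(1,1) = (3 - i, 2 - i).
A real fundamental pair from Re and Im of e^((3+i)t)v: X_1 = e^(3t)(cos(t)·(3,2) + sin(t)·(1,1)), X_2 = e^(3t)(sin(t)·(3,2) - cos(t)·(1,1)).
General solution: K_1X_1 + K_2X_2.
Applying x(0)=1, y(0)=-2 gives K_1=3, K_2=8.

x(t) = 27e^(3t)sin(t) + e^(3t)cos(t), y(t) = 19e^(3t)sin(t) - 2e^(3t)cos(t)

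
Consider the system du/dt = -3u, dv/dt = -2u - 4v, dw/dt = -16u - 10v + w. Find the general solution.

Coefficient matrix A = [[-3, 0, 0], [-2, -4, 0], [-16, -10, 1]].
det(A - λI) = 0 gives eigenvalues λ = 1, -4, -3.
For λ=1: eigenvector (0,0,-1).
For λ=-4: eigenvector (0,1,2).
For λ=-3: eigenvector (1,-2,-1).
General solution: c_1e^(t)(0,0,-1) + c_2e^(-4t)(0,1,2) + c_3e^(-3t)(1,-2,-1).

u(t) = c_3e^(-3t), v(t) = c_2e^(-4t) - 2c_3e^(-3t), w(t) = -c_1e^(t) + 2c_2e^(-4t) - c_3e^(-3t)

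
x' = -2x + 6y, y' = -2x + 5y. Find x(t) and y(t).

x(t) = 3K_1e^(2t) + 2K_2e^(t), y(t) = 2K_1e^(2t) + K_2e^(t)

Coefficient matrix A = [[-2, 6], [-2, 5]].
Characteristic polynomial det(A - λI) = λ^2 - 3λ + 2 = 0.
Eigenvalues λ = 2, 1.
For λ=2: (A-λI) row 1 is [-4, 6], so an eigenvector is (3, 2).
For λ=1: (A-λI) row 1 is [-3, 6], so an eigenvector is (2, 1).
General solution: K_1e^(2t)(3,2) + K_2e^(t)(2,1).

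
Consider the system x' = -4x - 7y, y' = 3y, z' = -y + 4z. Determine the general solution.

Coefficient matrix A = [[-4, -7, 0], [0, 3, 0], [0, -1, 4]].
det(A - λI) = 0 gives eigenvalues λ = 4, 3, -4.
For λ=4: eigenvector (0,0,1).
For λ=3: eigenvector (-1,1,1).
For λ=-4: eigenvector (1,0,0).
General solution: c_1e^(4t)(0,0,1) + c_2e^(3t)(-1,1,1) + c_3e^(-4t)(1,0,0).

x(t) = -c_2e^(3t) + c_3e^(-4t), y(t) = c_2e^(3t), z(t) = c_1e^(4t) + c_2e^(3t)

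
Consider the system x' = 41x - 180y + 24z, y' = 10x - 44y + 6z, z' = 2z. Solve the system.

x(t) = 9C_1e^(t) + 4C_2e^(-4t) + 4C_3e^(2t), y(t) = 2C_1e^(t) + C_2e^(-4t) + C_3e^(2t), z(t) = C_3e^(2t)

Coefficient matrix A = [[41, -180, 24], [10, -44, 6], [0, 0, 2]].
det(A - λI) = 0 gives eigenvalues λ = 1, -4, 2.
For λ=1: eigenvector (9,2,0).
For λ=-4: eigenvector (4,1,0).
For λ=2: eigenvector (4,1,1).
General solution: C_1e^(t)(9,2,0) + C_2e^(-4t)(4,1,0) + C_3e^(2t)(4,1,1).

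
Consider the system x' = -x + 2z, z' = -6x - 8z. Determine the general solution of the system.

x(t) = -2K_1e^(-4t) + K_2e^(-5t), z(t) = 3K_1e^(-4t) - 2K_2e^(-5t)

Coefficient matrix A = [[-1, 2], [-6, -8]].
Characteristic polynomial det(A - λI) = λ^2 + 9λ + 20 = 0.
Eigenvalues λ = -4, -5.
For λ=-4: (A-λI) row 1 is [3, 2], so an eigenvector is (-2, 3).
For λ=-5: (A-λI) row 1 is [4, 2], so an eigenvector is (1, -2).
General solution: K_1e^(-4t)(-2,3) + K_2e^(-5t)(1,-2).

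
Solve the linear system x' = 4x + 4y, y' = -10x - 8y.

Coefficient matrix A = [[4, 4], [-10, -8]].
Characteristic polynomial det(A - λI) = λ^2 + 4λ + 8 = 0.
Eigenvalues λ = -2 ± 2i (complex conjugate pair).
For λ=-2+2i: an eigenvector is (1,-1) - i(1,-2) = (1 - i, -1 + 2i).
A real fundamental pair from Re and Im of e^((-2+2i)t)v: X_1 = e^(-2t)(cos(2t)·(1,-1) + sin(2t)·(1,-2)), X_2 = e^(-2t)(sin(2t)·(1,-1) - cos(2t)·(1,-2)).
General solution: c_1X_1 + c_2X_2.

x(t) = c_1e^(-2t)sin(2t) + c_1e^(-2t)cos(2t) + c_2e^(-2t)sin(2t) - c_2e^(-2t)cos(2t), y(t) = -2c_1e^(-2t)sin(2t) - c_1e^(-2t)cos(2t) - c_2e^(-2t)sin(2t) + 2c_2e^(-2t)cos(2t)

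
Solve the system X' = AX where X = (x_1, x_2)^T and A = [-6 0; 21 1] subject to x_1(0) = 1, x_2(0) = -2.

Coefficient matrix A = [[-6, 0], [21, 1]].
Characteristic polynomial det(A - λI) = λ^2 + 5λ - 6 = 0.
Eigenvalues λ = -6, 1.
For λ=-6: (A-λI) row 2 is [21, 7], so an eigenvector is (-1, 3).
For λ=1: (A-λI) row 1 is [-7, 0], so an eigenvector is (0, -1).
General solution: c_1e^(-6t)(-1,3) + c_2e^(t)(0,-1).
Applying x_1(0)=1, x_2(0)=-2 gives c_1=-1, c_2=-1.

x_1(t) = e^(-6t), x_2(t) = e^(t) - 3e^(-6t)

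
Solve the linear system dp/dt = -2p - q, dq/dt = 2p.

Coefficient matrix A = [[-2, -1], [2, 0]].
Characteristic polynomial det(A - λI) = λ^2 + 2λ + 2 = 0.
Eigenvalues λ = -1 ± i (complex conjugate pair).
For λ=-1+i: an eigenvector is (-1,1) - i(0,-1) = (-1, 1 + i).
A real fundamental pair from Re and Im of e^((-1+i)t)v: X_1 = e^(-t)(cos(t)·(-1,1) + sin(t)·(0,-1)), X_2 = e^(-t)(sin(t)·(-1,1) - cos(t)·(0,-1)).
General solution: C_1X_1 + C_2X_2.

p(t) = -C_1e^(-t)cos(t) - C_2e^(-t)sin(t), q(t) = -C_1e^(-t)sin(t) + C_1e^(-t)cos(t) + C_2e^(-t)sin(t) + C_2e^(-t)cos(t)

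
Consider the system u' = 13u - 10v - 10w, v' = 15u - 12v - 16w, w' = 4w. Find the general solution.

Coefficient matrix A = [[13, -10, -10], [15, -12, -16], [0, 0, 4]].
det(A - λI) = 0 gives eigenvalues λ = 3, 4, -2.
For λ=3: eigenvector (1,1,0).
For λ=4: eigenvector (0,-1,1).
For λ=-2: eigenvector (2,3,0).
General solution: c_1e^(3t)(1,1,0) + c_2e^(4t)(0,-1,1) + c_3e^(-2t)(2,3,0).

u(t) = c_1e^(3t) + 2c_3e^(-2t), v(t) = c_1e^(3t) - c_2e^(4t) + 3c_3e^(-2t), w(t) = c_2e^(4t)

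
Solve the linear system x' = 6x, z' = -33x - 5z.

Coefficient matrix A = [[6, 0], [-33, -5]].
Characteristic polynomial det(A - λI) = λ^2 - λ - 30 = 0.
Eigenvalues λ = -5, 6.
For λ=-5: (A-λI) row 1 is [11, 0], so an eigenvector is (0, 1).
For λ=6: (A-λI) row 2 is [-33, -11], so an eigenvector is (1, -3).
General solution: c_1e^(-5t)(0,1) + c_2e^(6t)(1,-3).

x(t) = c_2e^(6t), z(t) = c_1e^(-5t) - 3c_2e^(6t)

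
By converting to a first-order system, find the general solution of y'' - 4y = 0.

y(t) = C_1e^(2t) + C_2e^(-2t)

Let x_1 = y, x_2 = y'. Then x_1' = x_2 and x_2' = 4x_1.
A = [[0,1],[4,0]]; det(A-λI) = λ^2 - 4.
Eigenvalues λ = 2, -2 with eigenvectors (1,2), (1,-2).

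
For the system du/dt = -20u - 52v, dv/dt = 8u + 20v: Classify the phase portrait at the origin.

center

A = [[-20,-52],[8,20]]; det(A-λI) = λ^2 + 16.
λ = 0 ± 4i: zero real part.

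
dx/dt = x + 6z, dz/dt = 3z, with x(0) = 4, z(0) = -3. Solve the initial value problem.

x(t) = -9e^(3t) + 13e^(t), z(t) = -3e^(3t)

Coefficient matrix A = [[1, 6], [0, 3]].
Characteristic polynomial det(A - λI) = λ^2 - 4λ + 3 = 0.
Eigenvalues λ = 3, 1.
For λ=3: (A-λI) row 1 is [-2, 6], so an eigenvector is (3, 1).
For λ=1: (A-λI) row 1 is [0, 6], so an eigenvector is (-1, 0).
General solution: c_1e^(3t)(3,1) + c_2e^(t)(-1,0).
Applying x(0)=4, z(0)=-3 gives c_1=-3, c_2=-13.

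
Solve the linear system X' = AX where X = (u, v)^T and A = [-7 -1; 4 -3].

u(t) = C_1e^(-5t) + C_2te^(-5t), v(t) = -2C_1e^(-5t) - 2C_2te^(-5t) - C_2e^(-5t)

Coefficient matrix A = [[-7, -1], [4, -3]].
Characteristic polynomial det(A - λI) = λ^2 + 10λ + 25 = 0.
Single eigenvalue λ = -5 with algebraic multiplicity 2.
Eigenvector v = (1,-2); generalized eigenvector w with (A-λI)w=v is (0,-1).
General solution: e^(-5t)[C_1·v + C_2·(t·v + w)].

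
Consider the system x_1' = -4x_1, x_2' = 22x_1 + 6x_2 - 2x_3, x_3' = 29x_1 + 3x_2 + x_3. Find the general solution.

Coefficient matrix A = [[-4, 0, 0], [22, 6, -2], [29, 3, 1]].
det(A - λI) = 0 gives eigenvalues λ = -4, 3, 4.
For λ=-4: eigenvector (1,-3,-4).
For λ=3: eigenvector (0,-2,-3).
For λ=4: eigenvector (0,1,1).
General solution: C_1e^(-4t)(1,-3,-4) + C_2e^(3t)(0,-2,-3) + C_3e^(4t)(0,1,1).

x_1(t) = C_1e^(-4t), x_2(t) = -3C_1e^(-4t) - 2C_2e^(3t) + C_3e^(4t), x_3(t) = -4C_1e^(-4t) - 3C_2e^(3t) + C_3e^(4t)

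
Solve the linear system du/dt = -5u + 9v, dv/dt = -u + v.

u(t) = 3K_1e^(-2t) + 3K_2te^(-2t) - K_2e^(-2t), v(t) = K_1e^(-2t) + K_2te^(-2t)

Coefficient matrix A = [[-5, 9], [-1, 1]].
Characteristic polynomial det(A - λI) = λ^2 + 4λ + 4 = 0.
Single eigenvalue λ = -2 with algebraic multiplicity 2.
Eigenvector v = (3,1); generalized eigenvector w with (A-λI)w=v is (-1,0).
General solution: e^(-2t)[K_1·v + K_2·(t·v + w)].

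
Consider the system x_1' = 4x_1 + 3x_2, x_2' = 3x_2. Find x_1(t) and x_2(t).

x_1(t) = K_1e^(4t) + 3K_2e^(3t), x_2(t) = -K_2e^(3t)

Coefficient matrix A = [[4, 3], [0, 3]].
Characteristic polynomial det(A - λI) = λ^2 - 7λ + 12 = 0.
Eigenvalues λ = 4, 3.
For λ=4: (A-λI) row 1 is [0, 3], so an eigenvector is (1, 0).
For λ=3: (A-λI) row 1 is [1, 3], so an eigenvector is (3, -1).
General solution: K_1e^(4t)(1,0) + K_2e^(3t)(3,-1).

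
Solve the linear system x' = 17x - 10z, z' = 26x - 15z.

x(t) = c_1e^(t)sin(2t) + 2c_1e^(t)cos(2t) + 2c_2e^(t)sin(2t) - c_2e^(t)cos(2t), z(t) = 2c_1e^(t)sin(2t) + 3c_1e^(t)cos(2t) + 3c_2e^(t)sin(2t) - 2c_2e^(t)cos(2t)

Coefficient matrix A = [[17, -10], [26, -15]].
Characteristic polynomial det(A - λI) = λ^2 - 2λ + 5 = 0.
Eigenvalues λ = 1 ± 2i (complex conjugate pair).
For λ=1+2i: an eigenvector is (2,3) - i(1,2) = (2 - i, 3 - 2i).
A real fundamental pair from Re and Im of e^((1+2i)t)v: X_1 = e^(t)(cos(2t)·(2,3) + sin(2t)·(1,2)), X_2 = e^(t)(sin(2t)·(2,3) - cos(2t)·(1,2)).
General solution: c_1X_1 + c_2X_2.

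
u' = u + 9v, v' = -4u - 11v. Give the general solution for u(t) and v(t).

Coefficient matrix A = [[1, 9], [-4, -11]].
Characteristic polynomial det(A - λI) = λ^2 + 10λ + 25 = 0.
Single eigenvalue λ = -5 with algebraic multiplicity 2.
Eigenvector v = (3,-2); generalized eigenvector w with (A-λI)w=v is (-1,1).
General solution: e^(-5t)[C_1·v + C_2·(t·v + w)].

u(t) = 3C_1e^(-5t) + 3C_2te^(-5t) - C_2e^(-5t), v(t) = -2C_1e^(-5t) - 2C_2te^(-5t) + C_2e^(-5t)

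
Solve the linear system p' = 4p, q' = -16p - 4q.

p(t) = -K_1e^(4t), q(t) = 2K_1e^(4t) - K_2e^(-4t)

Coefficient matrix A = [[4, 0], [-16, -4]].
Characteristic polynomial det(A - λI) = λ^2 - 16 = 0.
Eigenvalues λ = 4, -4.
For λ=4: (A-λI) row 2 is [-16, -8], so an eigenvector is (-1, 2).
For λ=-4: (A-λI) row 1 is [8, 0], so an eigenvector is (0, -1).
General solution: K_1e^(4t)(-1,2) + K_2e^(-4t)(0,-1).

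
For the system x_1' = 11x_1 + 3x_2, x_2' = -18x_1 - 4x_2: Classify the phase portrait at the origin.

A = [[11,3],[-18,-4]]; det(A-λI) = λ^2 - 7λ + 10.
λ = 2, 5: both positive.

unstable node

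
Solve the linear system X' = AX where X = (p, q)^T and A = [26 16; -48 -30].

p(t) = C_1e^(-6t) - 2C_2e^(2t), q(t) = -2C_1e^(-6t) + 3C_2e^(2t)

Coefficient matrix A = [[26, 16], [-48, -30]].
Characteristic polynomial det(A - λI) = λ^2 + 4λ - 12 = 0.
Eigenvalues λ = -6, 2.
For λ=-6: (A-λI) row 1 is [32, 16], so an eigenvector is (1, -2).
For λ=2: (A-λI) row 1 is [24, 16], so an eigenvector is (-2, 3).
General solution: C_1e^(-6t)(1,-2) + C_2e^(2t)(-2,3).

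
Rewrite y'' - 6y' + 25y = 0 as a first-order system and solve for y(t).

y(t) = K_1e^(3t)cos(4t) + K_2e^(3t)sin(4t)

Let x_1 = y, x_2 = y'. Then x_1' = x_2 and x_2' = -25x_1 + 6x_2.
A = [[0,1],[-25,6]]; det(A-λI) = λ^2 - 6λ + 25.
Eigenvalues λ = 3 ± 4i.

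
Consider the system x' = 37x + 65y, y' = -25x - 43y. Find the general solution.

Coefficient matrix A = [[37, 65], [-25, -43]].
Characteristic polynomial det(A - λI) = λ^2 + 6λ + 34 = 0.
Eigenvalues λ = -3 ± 5i (complex conjugate pair).
For λ=-3+5i: an eigenvector is (2,-1) - i(3,-2) = (2 - 3i, -1 + 2i).
A real fundamental pair from Re and Im of e^((-3+5i)t)v: X_1 = e^(-3t)(cos(5t)·(2,-1) + sin(5t)·(3,-2)), X_2 = e^(-3t)(sin(5t)·(2,-1) - cos(5t)·(3,-2)).
General solution: c_1X_1 + c_2X_2.

x(t) = 3c_1e^(-3t)sin(5t) + 2c_1e^(-3t)cos(5t) + 2c_2e^(-3t)sin(5t) - 3c_2e^(-3t)cos(5t), y(t) = -2c_1e^(-3t)sin(5t) - c_1e^(-3t)cos(5t) - c_2e^(-3t)sin(5t) + 2c_2e^(-3t)cos(5t)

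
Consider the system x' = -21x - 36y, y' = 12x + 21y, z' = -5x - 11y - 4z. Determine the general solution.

x(t) = 2C_1e^(-3t) + 3C_2e^(3t), y(t) = -C_1e^(-3t) - 2C_2e^(3t), z(t) = C_1e^(-3t) + C_2e^(3t) + C_3e^(-4t)

Coefficient matrix A = [[-21, -36, 0], [12, 21, 0], [-5, -11, -4]].
det(A - λI) = 0 gives eigenvalues λ = -3, 3, -4.
For λ=-3: eigenvector (2,-1,1).
For λ=3: eigenvector (3,-2,1).
For λ=-4: eigenvector (0,0,1).
General solution: C_1e^(-3t)(2,-1,1) + C_2e^(3t)(3,-2,1) + C_3e^(-4t)(0,0,1).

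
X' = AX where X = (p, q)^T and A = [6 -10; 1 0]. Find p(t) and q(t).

p(t) = 3K_1e^(3t)sin(t) + K_1e^(3t)cos(t) + K_2e^(3t)sin(t) - 3K_2e^(3t)cos(t), q(t) = K_1e^(3t)sin(t) - K_2e^(3t)cos(t)

Coefficient matrix A = [[6, -10], [1, 0]].
Characteristic polynomial det(A - λI) = λ^2 - 6λ + 10 = 0.
Eigenvalues λ = 3 ± i (complex conjugate pair).
For λ=3+i: an eigenvector is (1,0) - i(3,1) = (1 - 3i, 0 - i).
A real fundamental pair from Re and Im of e^((3+i)t)v: X_1 = e^(3t)(cos(t)·(1,0) + sin(t)·(3,1)), X_2 = e^(3t)(sin(t)·(1,0) - cos(t)·(3,1)).
General solution: K_1X_1 + K_2X_2.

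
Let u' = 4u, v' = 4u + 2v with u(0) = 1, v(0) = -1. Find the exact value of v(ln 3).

135

A = [[4,0],[4,2]]; eigenvalues λ = 2, 4.
Eigenvectors: (0,-1) for λ=2, (-1,-2) for λ=4.
From the initial condition, c_1 = 3, c_2 = -1.
v(ln 3) = (3)(3^2)(-1) + (-1)(3^4)(-2) = 135.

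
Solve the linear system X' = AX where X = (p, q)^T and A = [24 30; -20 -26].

p(t) = C_1e^(-6t) + 3C_2e^(4t), q(t) = -C_1e^(-6t) - 2C_2e^(4t)

Coefficient matrix A = [[24, 30], [-20, -26]].
Characteristic polynomial det(A - λI) = λ^2 + 2λ - 24 = 0.
Eigenvalues λ = -6, 4.
For λ=-6: (A-λI) row 1 is [30, 30], so an eigenvector is (1, -1).
For λ=4: (A-λI) row 1 is [20, 30], so an eigenvector is (3, -2).
General solution: C_1e^(-6t)(1,-1) + C_2e^(4t)(3,-2).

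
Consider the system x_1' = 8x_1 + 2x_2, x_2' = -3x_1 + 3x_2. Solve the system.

Coefficient matrix A = [[8, 2], [-3, 3]].
Characteristic polynomial det(A - λI) = λ^2 - 11λ + 30 = 0.
Eigenvalues λ = 5, 6.
For λ=5: (A-λI) row 1 is [3, 2], so an eigenvector is (-2, 3).
For λ=6: (A-λI) row 1 is [2, 2], so an eigenvector is (-1, 1).
General solution: C_1e^(5t)(-2,3) + C_2e^(6t)(-1,1).

x_1(t) = -2C_1e^(5t) - C_2e^(6t), x_2(t) = 3C_1e^(5t) + C_2e^(6t)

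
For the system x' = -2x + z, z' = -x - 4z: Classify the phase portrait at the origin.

stable improper node

A = [[-2,1],[-1,-4]]; det(A-λI) = λ^2 + 6λ + 9.
repeated λ = -3 with a single eigenvector.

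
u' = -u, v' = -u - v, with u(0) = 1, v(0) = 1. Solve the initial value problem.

Coefficient matrix A = [[-1, 0], [-1, -1]].
Characteristic polynomial det(A - λI) = λ^2 + 2λ + 1 = 0.
Single eigenvalue λ = -1 with algebraic multiplicity 2.
Eigenvector v = (0,-1); generalized eigenvector w with (A-λI)w=v is (1,1).
General solution: e^(-t)[C_1·v + C_2·(t·v + w)].
Applying u(0)=1, v(0)=1 gives C_1=0, C_2=1.

u(t) = e^(-t), v(t) = -te^(-t) + e^(-t)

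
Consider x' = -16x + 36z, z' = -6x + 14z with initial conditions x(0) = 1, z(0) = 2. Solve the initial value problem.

x(t) = 10e^(2t) - 9e^(-4t), z(t) = 5e^(2t) - 3e^(-4t)

Coefficient matrix A = [[-16, 36], [-6, 14]].
Characteristic polynomial det(A - λI) = λ^2 + 2λ - 8 = 0.
Eigenvalues λ = 2, -4.
For λ=2: (A-λI) row 1 is [-18, 36], so an eigenvector is (-2, -1).
For λ=-4: (A-λI) row 1 is [-12, 36], so an eigenvector is (-3, -1).
General solution: C_1e^(2t)(-2,-1) + C_2e^(-4t)(-3,-1).
Applying x(0)=1, z(0)=2 gives C_1=-5, C_2=3.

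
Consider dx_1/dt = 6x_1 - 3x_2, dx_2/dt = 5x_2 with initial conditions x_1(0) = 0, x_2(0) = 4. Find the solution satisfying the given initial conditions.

Coefficient matrix A = [[6, -3], [0, 5]].
Characteristic polynomial det(A - λI) = λ^2 - 11λ + 30 = 0.
Eigenvalues λ = 6, 5.
For λ=6: (A-λI) row 1 is [0, -3], so an eigenvector is (1, 0).
For λ=5: (A-λI) row 1 is [1, -3], so an eigenvector is (-3, -1).
General solution: c_1e^(6t)(1,0) + c_2e^(5t)(-3,-1).
Applying x_1(0)=0, x_2(0)=4 gives c_1=-12, c_2=-4.

x_1(t) = -12e^(6t) + 12e^(5t), x_2(t) = 4e^(5t)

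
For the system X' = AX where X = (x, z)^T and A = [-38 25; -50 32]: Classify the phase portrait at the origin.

A = [[-38,25],[-50,32]]; det(A-λI) = λ^2 + 6λ + 34.
λ = -3 ± 5i: negative real part.

stable spiral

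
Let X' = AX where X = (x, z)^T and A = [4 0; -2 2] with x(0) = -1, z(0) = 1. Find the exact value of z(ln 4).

256

A = [[4,0],[-2,2]]; eigenvalues λ = 4, 2.
Eigenvectors: (-1,1) for λ=4, (0,1) for λ=2.
From the initial condition, c_1 = 1, c_2 = 0.
z(ln 4) = (1)(4^4)(1) + (0)(4^2)(1) = 256.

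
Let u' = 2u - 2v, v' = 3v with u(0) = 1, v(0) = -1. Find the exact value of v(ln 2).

A = [[2,-2],[0,3]]; eigenvalues λ = 3, 2.
Eigenvectors: (2,-1) for λ=3, (1,0) for λ=2.
From the initial condition, c_1 = 1, c_2 = -1.
v(ln 2) = (1)(2^3)(-1) + (-1)(2^2)(0) = -8.

-8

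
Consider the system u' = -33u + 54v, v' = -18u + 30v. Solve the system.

u(t) = -2c_1e^(-6t) + 3c_2e^(3t), v(t) = -c_1e^(-6t) + 2c_2e^(3t)

Coefficient matrix A = [[-33, 54], [-18, 30]].
Characteristic polynomial det(A - λI) = λ^2 + 3λ - 18 = 0.
Eigenvalues λ = -6, 3.
For λ=-6: (A-λI) row 1 is [-27, 54], so an eigenvector is (-2, -1).
For λ=3: (A-λI) row 1 is [-36, 54], so an eigenvector is (3, 2).
General solution: c_1e^(-6t)(-2,-1) + c_2e^(3t)(3,2).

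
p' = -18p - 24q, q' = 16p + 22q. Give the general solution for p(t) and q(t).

Coefficient matrix A = [[-18, -24], [16, 22]].
Characteristic polynomial det(A - λI) = λ^2 - 4λ - 12 = 0.
Eigenvalues λ = 6, -2.
For λ=6: (A-λI) row 1 is [-24, -24], so an eigenvector is (-1, 1).
For λ=-2: (A-λI) row 1 is [-16, -24], so an eigenvector is (3, -2).
General solution: K_1e^(6t)(-1,1) + K_2e^(-2t)(3,-2).

p(t) = -K_1e^(6t) + 3K_2e^(-2t), q(t) = K_1e^(6t) - 2K_2e^(-2t)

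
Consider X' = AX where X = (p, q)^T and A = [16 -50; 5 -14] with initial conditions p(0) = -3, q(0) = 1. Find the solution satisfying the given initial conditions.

p(t) = -19e^(t)sin(5t) - 3e^(t)cos(5t), q(t) = -6e^(t)sin(5t) + e^(t)cos(5t)

Coefficient matrix A = [[16, -50], [5, -14]].
Characteristic polynomial det(A - λI) = λ^2 - 2λ + 26 = 0.
Eigenvalues λ = 1 ± 5i (complex conjugate pair).
For λ=1+5i: an eigenvector is (-3,-1) - i(1,0) = (-3 - i, -1).
A real fundamental pair from Re and Im of e^((1+5i)t)v: X_1 = e^(t)(cos(5t)·(-3,-1) + sin(5t)·(1,0)), X_2 = e^(t)(sin(5t)·(-3,-1) - cos(5t)·(1,0)).
General solution: K_1X_1 + K_2X_2.
Applying p(0)=-3, q(0)=1 gives K_1=-1, K_2=6.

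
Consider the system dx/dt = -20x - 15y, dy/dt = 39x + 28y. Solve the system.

Coefficient matrix A = [[-20, -15], [39, 28]].
Characteristic polynomial det(A - λI) = λ^2 - 8λ + 25 = 0.
Eigenvalues λ = 4 ± 3i (complex conjugate pair).
For λ=4+3i: an eigenvector is (1,-2) - i(2,-3) = (1 - 2i, -2 + 3i).
A real fundamental pair from Re and Im of e^((4+3i)t)v: X_1 = e^(4t)(cos(3t)·(1,-2) + sin(3t)·(2,-3)), X_2 = e^(4t)(sin(3t)·(1,-2) - cos(3t)·(2,-3)).
General solution: C_1X_1 + C_2X_2.

x(t) = 2C_1e^(4t)sin(3t) + C_1e^(4t)cos(3t) + C_2e^(4t)sin(3t) - 2C_2e^(4t)cos(3t), y(t) = -3C_1e^(4t)sin(3t) - 2C_1e^(4t)cos(3t) - 2C_2e^(4t)sin(3t) + 3C_2e^(4t)cos(3t)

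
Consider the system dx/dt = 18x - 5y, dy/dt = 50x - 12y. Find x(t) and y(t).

x(t) = c_1e^(3t)sin(5t) - c_2e^(3t)cos(5t), y(t) = 3c_1e^(3t)sin(5t) - c_1e^(3t)cos(5t) - c_2e^(3t)sin(5t) - 3c_2e^(3t)cos(5t)

Coefficient matrix A = [[18, -5], [50, -12]].
Characteristic polynomial det(A - λI) = λ^2 - 6λ + 34 = 0.
Eigenvalues λ = 3 ± 5i (complex conjugate pair).
For λ=3+5i: an eigenvector is (0,-1) - i(1,3) = (0 - i, -1 - 3i).
A real fundamental pair from Re and Im of e^((3+5i)t)v: X_1 = e^(3t)(cos(5t)·(0,-1) + sin(5t)·(1,3)), X_2 = e^(3t)(sin(5t)·(0,-1) - cos(5t)·(1,3)).
General solution: c_1X_1 + c_2X_2.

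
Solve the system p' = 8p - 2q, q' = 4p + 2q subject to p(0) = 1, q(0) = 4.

p(t) = -2e^(6t) + 3e^(4t), q(t) = -2e^(6t) + 6e^(4t)

Coefficient matrix A = [[8, -2], [4, 2]].
Characteristic polynomial det(A - λI) = λ^2 - 10λ + 24 = 0.
Eigenvalues λ = 6, 4.
For λ=6: (A-λI) row 1 is [2, -2], so an eigenvector is (1, 1).
For λ=4: (A-λI) row 1 is [4, -2], so an eigenvector is (-1, -2).
General solution: c_1e^(6t)(1,1) + c_2e^(4t)(-1,-2).
Applying p(0)=1, q(0)=4 gives c_1=-2, c_2=-3.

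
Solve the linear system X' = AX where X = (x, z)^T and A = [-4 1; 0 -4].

Coefficient matrix A = [[-4, 1], [0, -4]].
Characteristic polynomial det(A - λI) = λ^2 + 8λ + 16 = 0.
Single eigenvalue λ = -4 with algebraic multiplicity 2.
Eigenvector v = (1,0); generalized eigenvector w with (A-λI)w=v is (-1,1).
General solution: e^(-4t)[c_1·v + c_2·(t·v + w)].

x(t) = c_1e^(-4t) + c_2te^(-4t) - c_2e^(-4t), z(t) = c_2e^(-4t)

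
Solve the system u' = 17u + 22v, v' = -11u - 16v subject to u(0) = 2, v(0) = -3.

Coefficient matrix A = [[17, 22], [-11, -16]].
Characteristic polynomial det(A - λI) = λ^2 - λ - 30 = 0.
Eigenvalues λ = 6, -5.
For λ=6: (A-λI) row 1 is [11, 22], so an eigenvector is (2, -1).
For λ=-5: (A-λI) row 1 is [22, 22], so an eigenvector is (1, -1).
General solution: c_1e^(6t)(2,-1) + c_2e^(-5t)(1,-1).
Applying u(0)=2, v(0)=-3 gives c_1=-1, c_2=4.

u(t) = -2e^(6t) + 4e^(-5t), v(t) = e^(6t) - 4e^(-5t)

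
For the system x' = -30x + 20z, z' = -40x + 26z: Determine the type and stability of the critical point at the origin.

A = [[-30,20],[-40,26]]; det(A-λI) = λ^2 + 4λ + 20.
λ = -2 ± 4i: negative real part.

stable spiral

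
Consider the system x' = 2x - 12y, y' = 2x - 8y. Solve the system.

x(t) = 3C_1e^(-2t) + 2C_2e^(-4t), y(t) = C_1e^(-2t) + C_2e^(-4t)

Coefficient matrix A = [[2, -12], [2, -8]].
Characteristic polynomial det(A - λI) = λ^2 + 6λ + 8 = 0.
Eigenvalues λ = -2, -4.
For λ=-2: (A-λI) row 1 is [4, -12], so an eigenvector is (3, 1).
For λ=-4: (A-λI) row 1 is [6, -12], so an eigenvector is (2, 1).
General solution: C_1e^(-2t)(3,1) + C_2e^(-4t)(2,1).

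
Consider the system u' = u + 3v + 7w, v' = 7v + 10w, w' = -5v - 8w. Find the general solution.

Coefficient matrix A = [[1, 3, 7], [0, 7, 10], [0, -5, -8]].
det(A - λI) = 0 gives eigenvalues λ = -3, 1, 2.
For λ=-3: eigenvector (-1,-1,1).
For λ=1: eigenvector (1,0,0).
For λ=2: eigenvector (1,-2,1).
General solution: K_1e^(-3t)(-1,-1,1) + K_2e^(t)(1,0,0) + K_3e^(2t)(1,-2,1).

u(t) = -K_1e^(-3t) + K_2e^(t) + K_3e^(2t), v(t) = -K_1e^(-3t) - 2K_3e^(2t), w(t) = K_1e^(-3t) + K_3e^(2t)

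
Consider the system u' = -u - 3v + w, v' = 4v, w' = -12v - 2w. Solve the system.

Coefficient matrix A = [[-1, -3, 1], [0, 4, 0], [0, -12, -2]].
det(A - λI) = 0 gives eigenvalues λ = 4, -1, -2.
For λ=4: eigenvector (-1,1,-2).
For λ=-1: eigenvector (1,0,0).
For λ=-2: eigenvector (-1,0,1).
General solution: c_1e^(4t)(-1,1,-2) + c_2e^(-t)(1,0,0) + c_3e^(-2t)(-1,0,1).

u(t) = -c_1e^(4t) + c_2e^(-t) - c_3e^(-2t), v(t) = c_1e^(4t), w(t) = -2c_1e^(4t) + c_3e^(-2t)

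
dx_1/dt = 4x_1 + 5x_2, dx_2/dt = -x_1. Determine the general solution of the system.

x_1(t) = 2c_1e^(2t)sin(t) + c_1e^(2t)cos(t) + c_2e^(2t)sin(t) - 2c_2e^(2t)cos(t), x_2(t) = -c_1e^(2t)sin(t) + c_2e^(2t)cos(t)

Coefficient matrix A = [[4, 5], [-1, 0]].
Characteristic polynomial det(A - λI) = λ^2 - 4λ + 5 = 0.
Eigenvalues λ = 2 ± i (complex conjugate pair).
For λ=2+i: an eigenvector is (1,0) - i(2,-1) = (1 - 2i, 0 + i).
A real fundamental pair from Re and Im of e^((2+i)t)v: X_1 = e^(2t)(cos(t)·(1,0) + sin(t)·(2,-1)), X_2 = e^(2t)(sin(t)·(1,0) - cos(t)·(2,-1)).
General solution: c_1X_1 + c_2X_2.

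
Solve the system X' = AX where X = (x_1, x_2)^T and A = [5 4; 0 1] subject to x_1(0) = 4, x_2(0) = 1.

Coefficient matrix A = [[5, 4], [0, 1]].
Characteristic polynomial det(A - λI) = λ^2 - 6λ + 5 = 0.
Eigenvalues λ = 5, 1.
For λ=5: (A-λI) row 1 is [0, 4], so an eigenvector is (1, 0).
For λ=1: (A-λI) row 1 is [4, 4], so an eigenvector is (1, -1).
General solution: c_1e^(5t)(1,0) + c_2e^(t)(1,-1).
Applying x_1(0)=4, x_2(0)=1 gives c_1=5, c_2=-1.

x_1(t) = 5e^(5t) - e^(t), x_2(t) = e^(t)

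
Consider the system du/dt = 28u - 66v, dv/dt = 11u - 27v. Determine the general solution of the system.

u(t) = -3K_1e^(6t) + 2K_2e^(-5t), v(t) = -K_1e^(6t) + K_2e^(-5t)

Coefficient matrix A = [[28, -66], [11, -27]].
Characteristic polynomial det(A - λI) = λ^2 - λ - 30 = 0.
Eigenvalues λ = 6, -5.
For λ=6: (A-λI) row 1 is [22, -66], so an eigenvector is (-3, -1).
For λ=-5: (A-λI) row 1 is [33, -66], so an eigenvector is (2, 1).
General solution: K_1e^(6t)(-3,-1) + K_2e^(-5t)(2,1).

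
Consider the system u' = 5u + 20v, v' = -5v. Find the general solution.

u(t) = c_1e^(5t) - 2c_2e^(-5t), v(t) = c_2e^(-5t)

Coefficient matrix A = [[5, 20], [0, -5]].
Characteristic polynomial det(A - λI) = λ^2 - 25 = 0.
Eigenvalues λ = 5, -5.
For λ=5: (A-λI) row 1 is [0, 20], so an eigenvector is (1, 0).
For λ=-5: (A-λI) row 1 is [10, 20], so an eigenvector is (-2, 1).
General solution: c_1e^(5t)(1,0) + c_2e^(-5t)(-2,1).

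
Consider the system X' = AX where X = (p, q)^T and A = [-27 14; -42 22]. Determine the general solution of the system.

p(t) = K_1e^(t) + 2K_2e^(-6t), q(t) = 2K_1e^(t) + 3K_2e^(-6t)

Coefficient matrix A = [[-27, 14], [-42, 22]].
Characteristic polynomial det(A - λI) = λ^2 + 5λ - 6 = 0.
Eigenvalues λ = 1, -6.
For λ=1: (A-λI) row 1 is [-28, 14], so an eigenvector is (1, 2).
For λ=-6: (A-λI) row 1 is [-21, 14], so an eigenvector is (2, 3).
General solution: K_1e^(t)(1,2) + K_2e^(-6t)(2,3).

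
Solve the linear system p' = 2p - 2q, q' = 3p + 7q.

p(t) = 2c_1e^(5t) + c_2e^(4t), q(t) = -3c_1e^(5t) - c_2e^(4t)

Coefficient matrix A = [[2, -2], [3, 7]].
Characteristic polynomial det(A - λI) = λ^2 - 9λ + 20 = 0.
Eigenvalues λ = 5, 4.
For λ=5: (A-λI) row 1 is [-3, -2], so an eigenvector is (2, -3).
For λ=4: (A-λI) row 1 is [-2, -2], so an eigenvector is (1, -1).
General solution: c_1e^(5t)(2,-3) + c_2e^(4t)(1,-1).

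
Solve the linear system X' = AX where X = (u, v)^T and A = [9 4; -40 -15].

u(t) = -K_1e^(-3t)cos(4t) - K_2e^(-3t)sin(4t), v(t) = K_1e^(-3t)sin(4t) + 3K_1e^(-3t)cos(4t) + 3K_2e^(-3t)sin(4t) - K_2e^(-3t)cos(4t)

Coefficient matrix A = [[9, 4], [-40, -15]].
Characteristic polynomial det(A - λI) = λ^2 + 6λ + 25 = 0.
Eigenvalues λ = -3 ± 4i (complex conjugate pair).
For λ=-3+4i: an eigenvector is (-1,3) - i(0,1) = (-1, 3 - i).
A real fundamental pair from Re and Im of e^((-3+4i)t)v: X_1 = e^(-3t)(cos(4t)·(-1,3) + sin(4t)·(0,1)), X_2 = e^(-3t)(sin(4t)·(-1,3) - cos(4t)·(0,1)).
General solution: K_1X_1 + K_2X_2.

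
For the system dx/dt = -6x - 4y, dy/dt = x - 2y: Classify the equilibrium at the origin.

stable improper node

A = [[-6,-4],[1,-2]]; det(A-λI) = λ^2 + 8λ + 16.
repeated λ = -4 with a single eigenvector.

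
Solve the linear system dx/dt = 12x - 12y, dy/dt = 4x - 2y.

x(t) = -2c_1e^(6t) - 3c_2e^(4t), y(t) = -c_1e^(6t) - 2c_2e^(4t)

Coefficient matrix A = [[12, -12], [4, -2]].
Characteristic polynomial det(A - λI) = λ^2 - 10λ + 24 = 0.
Eigenvalues λ = 6, 4.
For λ=6: (A-λI) row 1 is [6, -12], so an eigenvector is (-2, -1).
For λ=4: (A-λI) row 1 is [8, -12], so an eigenvector is (-3, -2).
General solution: c_1e^(6t)(-2,-1) + c_2e^(4t)(-3,-2).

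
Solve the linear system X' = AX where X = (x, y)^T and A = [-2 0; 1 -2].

x(t) = K_2e^(-2t), y(t) = K_1e^(-2t) + K_2te^(-2t) + 2K_2e^(-2t)

Coefficient matrix A = [[-2, 0], [1, -2]].
Characteristic polynomial det(A - λI) = λ^2 + 4λ + 4 = 0.
Single eigenvalue λ = -2 with algebraic multiplicity 2.
Eigenvector v = (0,1); generalized eigenvector w with (A-λI)w=v is (1,2).
General solution: e^(-2t)[K_1·v + K_2·(t·v + w)].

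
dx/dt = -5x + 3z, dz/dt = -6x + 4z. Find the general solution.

Coefficient matrix A = [[-5, 3], [-6, 4]].
Characteristic polynomial det(A - λI) = λ^2 + λ - 2 = 0.
Eigenvalues λ = 1, -2.
For λ=1: (A-λI) row 1 is [-6, 3], so an eigenvector is (-1, -2).
For λ=-2: (A-λI) row 1 is [-3, 3], so an eigenvector is (-1, -1).
General solution: C_1e^(t)(-1,-2) + C_2e^(-2t)(-1,-1).

x(t) = -C_1e^(t) - C_2e^(-2t), z(t) = -2C_1e^(t) - C_2e^(-2t)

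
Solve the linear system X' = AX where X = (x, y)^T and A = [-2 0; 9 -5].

Coefficient matrix A = [[-2, 0], [9, -5]].
Characteristic polynomial det(A - λI) = λ^2 + 7λ + 10 = 0.
Eigenvalues λ = -2, -5.
For λ=-2: (A-λI) row 2 is [9, -3], so an eigenvector is (-1, -3).
For λ=-5: (A-λI) row 1 is [3, 0], so an eigenvector is (0, 1).
General solution: c_1e^(-2t)(-1,-3) + c_2e^(-5t)(0,1).

x(t) = -c_1e^(-2t), y(t) = -3c_1e^(-2t) + c_2e^(-5t)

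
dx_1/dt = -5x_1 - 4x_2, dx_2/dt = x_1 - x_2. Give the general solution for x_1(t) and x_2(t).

Coefficient matrix A = [[-5, -4], [1, -1]].
Characteristic polynomial det(A - λI) = λ^2 + 6λ + 9 = 0.
Single eigenvalue λ = -3 with algebraic multiplicity 2.
Eigenvector v = (2,-1); generalized eigenvector w with (A-λI)w=v is (-3,1).
General solution: e^(-3t)[c_1·v + c_2·(t·v + w)].

x_1(t) = 2c_1e^(-3t) + 2c_2te^(-3t) - 3c_2e^(-3t), x_2(t) = -c_1e^(-3t) - c_2te^(-3t) + c_2e^(-3t)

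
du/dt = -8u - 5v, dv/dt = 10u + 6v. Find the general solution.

Coefficient matrix A = [[-8, -5], [10, 6]].
Characteristic polynomial det(A - λI) = λ^2 + 2λ + 2 = 0.
Eigenvalues λ = -1 ± i (complex conjugate pair).
For λ=-1+i: an eigenvector is (-2,3) - i(-1,1) = (-2 + i, 3 - i).
A real fundamental pair from Re and Im of e^((-1+i)t)v: X_1 = e^(-t)(cos(t)·(-2,3) + sin(t)·(-1,1)), X_2 = e^(-t)(sin(t)·(-2,3) - cos(t)·(-1,1)).
General solution: C_1X_1 + C_2X_2.

u(t) = -C_1e^(-t)sin(t) - 2C_1e^(-t)cos(t) - 2C_2e^(-t)sin(t) + C_2e^(-t)cos(t), v(t) = C_1e^(-t)sin(t) + 3C_1e^(-t)cos(t) + 3C_2e^(-t)sin(t) - C_2e^(-t)cos(t)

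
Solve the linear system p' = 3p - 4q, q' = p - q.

Coefficient matrix A = [[3, -4], [1, -1]].
Characteristic polynomial det(A - λI) = λ^2 - 2λ + 1 = 0.
Single eigenvalue λ = 1 with algebraic multiplicity 2.
Eigenvector v = (-2,-1); generalized eigenvector w with (A-λI)w=v is (3,2).
General solution: e^(t)[K_1·v + K_2·(t·v + w)].

p(t) = -2K_1e^(t) - 2K_2te^(t) + 3K_2e^(t), q(t) = -K_1e^(t) - K_2te^(t) + 2K_2e^(t)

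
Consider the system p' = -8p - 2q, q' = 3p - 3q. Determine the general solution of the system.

Coefficient matrix A = [[-8, -2], [3, -3]].
Characteristic polynomial det(A - λI) = λ^2 + 11λ + 30 = 0.
Eigenvalues λ = -5, -6.
For λ=-5: (A-λI) row 1 is [-3, -2], so an eigenvector is (-2, 3).
For λ=-6: (A-λI) row 1 is [-2, -2], so an eigenvector is (-1, 1).
General solution: C_1e^(-5t)(-2,3) + C_2e^(-6t)(-1,1).

p(t) = -2C_1e^(-5t) - C_2e^(-6t), q(t) = 3C_1e^(-5t) + C_2e^(-6t)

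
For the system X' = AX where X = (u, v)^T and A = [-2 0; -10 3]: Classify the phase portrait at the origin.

A = [[-2,0],[-10,3]]; det(A-λI) = λ^2 - λ - 6.
λ = 3, -2: opposite signs.

saddle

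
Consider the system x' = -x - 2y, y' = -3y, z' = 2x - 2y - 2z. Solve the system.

x(t) = C_1e^(-3t) - C_2e^(-t), y(t) = C_1e^(-3t), z(t) = -2C_2e^(-t) + C_3e^(-2t)

Coefficient matrix A = [[-1, -2, 0], [0, -3, 0], [2, -2, -2]].
det(A - λI) = 0 gives eigenvalues λ = -3, -1, -2.
For λ=-3: eigenvector (1,1,0).
For λ=-1: eigenvector (-1,0,-2).
For λ=-2: eigenvector (0,0,1).
General solution: C_1e^(-3t)(1,1,0) + C_2e^(-t)(-1,0,-2) + C_3e^(-2t)(0,0,1).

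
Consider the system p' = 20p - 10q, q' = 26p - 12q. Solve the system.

Coefficient matrix A = [[20, -10], [26, -12]].
Characteristic polynomial det(A - λI) = λ^2 - 8λ + 20 = 0.
Eigenvalues λ = 4 ± 2i (complex conjugate pair).
For λ=4+2i: an eigenvector is (1,2) - i(-2,-3) = (1 + 2i, 2 + 3i).
A real fundamental pair from Re and Im of e^((4+2i)t)v: X_1 = e^(4t)(cos(2t)·(1,2) + sin(2t)·(-2,-3)), X_2 = e^(4t)(sin(2t)·(1,2) - cos(2t)·(-2,-3)).
General solution: K_1X_1 + K_2X_2.

p(t) = -2K_1e^(4t)sin(2t) + K_1e^(4t)cos(2t) + K_2e^(4t)sin(2t) + 2K_2e^(4t)cos(2t), q(t) = -3K_1e^(4t)sin(2t) + 2K_1e^(4t)cos(2t) + 2K_2e^(4t)sin(2t) + 3K_2e^(4t)cos(2t)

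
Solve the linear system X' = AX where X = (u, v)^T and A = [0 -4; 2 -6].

Coefficient matrix A = [[0, -4], [2, -6]].
Characteristic polynomial det(A - λI) = λ^2 + 6λ + 8 = 0.
Eigenvalues λ = -4, -2.
For λ=-4: (A-λI) row 1 is [4, -4], so an eigenvector is (-1, -1).
For λ=-2: (A-λI) row 1 is [2, -4], so an eigenvector is (2, 1).
General solution: c_1e^(-4t)(-1,-1) + c_2e^(-2t)(2,1).

u(t) = -c_1e^(-4t) + 2c_2e^(-2t), v(t) = -c_1e^(-4t) + c_2e^(-2t)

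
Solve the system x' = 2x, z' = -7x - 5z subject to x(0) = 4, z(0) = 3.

Coefficient matrix A = [[2, 0], [-7, -5]].
Characteristic polynomial det(A - λI) = λ^2 + 3λ - 10 = 0.
Eigenvalues λ = 2, -5.
For λ=2: (A-λI) row 2 is [-7, -7], so an eigenvector is (-1, 1).
For λ=-5: (A-λI) row 1 is [7, 0], so an eigenvector is (0, 1).
General solution: c_1e^(2t)(-1,1) + c_2e^(-5t)(0,1).
Applying x(0)=4, z(0)=3 gives c_1=-4, c_2=7.

x(t) = 4e^(2t), z(t) = -4e^(2t) + 7e^(-5t)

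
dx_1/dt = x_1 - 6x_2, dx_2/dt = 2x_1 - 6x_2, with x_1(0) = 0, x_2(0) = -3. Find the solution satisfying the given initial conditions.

Coefficient matrix A = [[1, -6], [2, -6]].
Characteristic polynomial det(A - λI) = λ^2 + 5λ + 6 = 0.
Eigenvalues λ = -2, -3.
For λ=-2: (A-λI) row 1 is [3, -6], so an eigenvector is (-2, -1).
For λ=-3: (A-λI) row 1 is [4, -6], so an eigenvector is (3, 2).
General solution: c_1e^(-2t)(-2,-1) + c_2e^(-3t)(3,2).
Applying x_1(0)=0, x_2(0)=-3 gives c_1=-9, c_2=-6.

x_1(t) = 18e^(-2t) - 18e^(-3t), x_2(t) = 9e^(-2t) - 12e^(-3t)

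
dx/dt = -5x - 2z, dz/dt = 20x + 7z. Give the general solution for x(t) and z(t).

Coefficient matrix A = [[-5, -2], [20, 7]].
Characteristic polynomial det(A - λI) = λ^2 - 2λ + 5 = 0.
Eigenvalues λ = 1 ± 2i (complex conjugate pair).
For λ=1+2i: an eigenvector is (-1,3) - i(0,-1) = (-1, 3 + i).
A real fundamental pair from Re and Im of e^((1+2i)t)v: X_1 = e^(t)(cos(2t)·(-1,3) + sin(2t)·(0,-1)), X_2 = e^(t)(sin(2t)·(-1,3) - cos(2t)·(0,-1)).
General solution: K_1X_1 + K_2X_2.

x(t) = -K_1e^(t)cos(2t) - K_2e^(t)sin(2t), z(t) = -K_1e^(t)sin(2t) + 3K_1e^(t)cos(2t) + 3K_2e^(t)sin(2t) + K_2e^(t)cos(2t)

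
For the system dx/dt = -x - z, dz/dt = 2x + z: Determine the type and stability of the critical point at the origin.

center

A = [[-1,-1],[2,1]]; det(A-λI) = λ^2 + 1.
λ = 0 ± i: zero real part.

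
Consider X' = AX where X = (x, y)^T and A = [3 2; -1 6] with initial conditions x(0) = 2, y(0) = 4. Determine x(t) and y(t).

x(t) = 6e^(5t) - 4e^(4t), y(t) = 6e^(5t) - 2e^(4t)

Coefficient matrix A = [[3, 2], [-1, 6]].
Characteristic polynomial det(A - λI) = λ^2 - 9λ + 20 = 0.
Eigenvalues λ = 5, 4.
For λ=5: (A-λI) row 1 is [-2, 2], so an eigenvector is (1, 1).
For λ=4: (A-λI) row 1 is [-1, 2], so an eigenvector is (-2, -1).
General solution: C_1e^(5t)(1,1) + C_2e^(4t)(-2,-1).
Applying x(0)=2, y(0)=4 gives C_1=6, C_2=2.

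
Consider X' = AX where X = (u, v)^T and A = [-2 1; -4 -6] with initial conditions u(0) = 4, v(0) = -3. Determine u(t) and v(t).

u(t) = 5te^(-4t) + 4e^(-4t), v(t) = -10te^(-4t) - 3e^(-4t)

Coefficient matrix A = [[-2, 1], [-4, -6]].
Characteristic polynomial det(A - λI) = λ^2 + 8λ + 16 = 0.
Single eigenvalue λ = -4 with algebraic multiplicity 2.
Eigenvector v = (-1,2); generalized eigenvector w with (A-λI)w=v is (1,-3).
General solution: e^(-4t)[c_1·v + c_2·(t·v + w)].
Applying u(0)=4, v(0)=-3 gives c_1=-9, c_2=-5.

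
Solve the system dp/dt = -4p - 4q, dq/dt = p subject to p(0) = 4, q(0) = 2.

Coefficient matrix A = [[-4, -4], [1, 0]].
Characteristic polynomial det(A - λI) = λ^2 + 4λ + 4 = 0.
Single eigenvalue λ = -2 with algebraic multiplicity 2.
Eigenvector v = (-2,1); generalized eigenvector w with (A-λI)w=v is (-3,2).
General solution: e^(-2t)[C_1·v + C_2·(t·v + w)].
Applying p(0)=4, q(0)=2 gives C_1=-14, C_2=8.

p(t) = -16te^(-2t) + 4e^(-2t), q(t) = 8te^(-2t) + 2e^(-2t)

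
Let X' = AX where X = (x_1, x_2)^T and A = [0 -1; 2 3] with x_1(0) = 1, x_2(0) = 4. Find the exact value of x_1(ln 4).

A = [[0,-1],[2,3]]; eigenvalues λ = 2, 1.
Eigenvectors: (-1,2) for λ=2, (1,-1) for λ=1.
From the initial condition, c_1 = 5, c_2 = 6.
x_1(ln 4) = (5)(4^2)(-1) + (6)(4^1)(1) = -56.

-56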